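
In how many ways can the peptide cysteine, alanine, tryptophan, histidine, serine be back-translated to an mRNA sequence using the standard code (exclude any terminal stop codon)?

96

Cys: 2 codons.
Ala: 4 codons.
Trp: 1 codon.
His: 2 codons.
Ser: 6 codons.
2 × 4 × 1 × 2 × 6 = 96.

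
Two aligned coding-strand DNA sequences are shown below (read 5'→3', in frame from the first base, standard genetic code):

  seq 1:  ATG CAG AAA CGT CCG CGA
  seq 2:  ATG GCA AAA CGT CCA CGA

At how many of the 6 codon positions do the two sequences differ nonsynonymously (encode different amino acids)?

1

Codon 1: ATG Met / ATG Met — identical.
Codon 2: CAG Gln / GCA Ala — nonsynonymous.
Codon 3: AAA Lys / AAA Lys — identical.
Codon 4: CGT Arg / CGT Arg — identical.
Codon 5: CCG Pro / CCA Pro — synonymous.
Codon 6: CGA Arg / CGA Arg — identical.
Nonsynonymous differences: 1.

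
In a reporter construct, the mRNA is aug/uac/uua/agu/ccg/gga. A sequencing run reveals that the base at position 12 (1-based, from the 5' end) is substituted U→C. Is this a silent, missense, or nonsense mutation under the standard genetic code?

Position 12 falls in codon 4: AGU → Ser.
After the substitution the codon is AGC → Ser.
Both encode Ser, so the change is synonymous.

silent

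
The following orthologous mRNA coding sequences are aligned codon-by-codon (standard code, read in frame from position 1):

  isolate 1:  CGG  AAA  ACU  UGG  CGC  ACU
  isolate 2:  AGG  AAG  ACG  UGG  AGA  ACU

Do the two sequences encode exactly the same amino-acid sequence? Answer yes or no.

yes

Codon 1: CGG Arg / AGG Arg — synonymous.
Codon 2: AAA Lys / AAG Lys — synonymous.
Codon 3: ACU Thr / ACG Thr — synonymous.
Codon 4: UGG Trp / UGG Trp — identical.
Codon 5: CGC Arg / AGA Arg — synonymous.
Codon 6: ACU Thr / ACU Thr — identical.
Nonsynonymous differences: 0 → same protein.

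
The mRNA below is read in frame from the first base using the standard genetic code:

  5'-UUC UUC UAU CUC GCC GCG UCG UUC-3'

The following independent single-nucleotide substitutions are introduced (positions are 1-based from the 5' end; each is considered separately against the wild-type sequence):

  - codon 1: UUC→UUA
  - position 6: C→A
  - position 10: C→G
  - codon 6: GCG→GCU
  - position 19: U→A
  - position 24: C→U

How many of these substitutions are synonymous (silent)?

Codon 1: UUC (Phe) → UUA (Leu) — missense.
Codon 2: UUC (Phe) → UUA (Leu) — missense.
Codon 4: CUC (Leu) → GUC (Val) — missense.
Codon 6: GCG (Ala) → GCU (Ala) — synonymous.
Codon 7: UCG (Ser) → ACG (Thr) — missense.
Codon 8: UUC (Phe) → UUU (Phe) — synonymous.
Synonymous: 2 of 6.

2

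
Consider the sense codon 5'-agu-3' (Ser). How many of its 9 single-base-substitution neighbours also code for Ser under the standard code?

Position 1: none → 0 synonymous.
Position 2: none → 0 synonymous.
Position 3: AGC → 1 synonymous.
Total: 0 + 0 + 1 = 1.

1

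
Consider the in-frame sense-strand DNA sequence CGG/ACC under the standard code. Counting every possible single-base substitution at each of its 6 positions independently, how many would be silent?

7

Codon 1 (CGG, Arg): 4 synonymous substitutions.
Codon 2 (ACC, Thr): 3 synonymous substitutions.
Total: 4 + 3 = 7.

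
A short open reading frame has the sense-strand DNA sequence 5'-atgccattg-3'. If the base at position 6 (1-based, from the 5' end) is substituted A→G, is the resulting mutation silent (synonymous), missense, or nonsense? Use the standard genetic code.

silent

Position 6 falls in codon 2: CCA → Pro.
After the substitution the codon is CCG → Pro.
Both encode Pro, so the change is synonymous.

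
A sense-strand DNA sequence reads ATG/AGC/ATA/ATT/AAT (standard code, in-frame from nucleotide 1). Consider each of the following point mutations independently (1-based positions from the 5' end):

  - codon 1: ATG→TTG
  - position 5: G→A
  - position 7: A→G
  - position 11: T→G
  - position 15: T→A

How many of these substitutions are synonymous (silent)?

0

Codon 1: ATG (Met) → TTG (Leu) — missense.
Codon 2: AGC (Ser) → AAC (Asn) — missense.
Codon 3: ATA (Ile) → GTA (Val) — missense.
Codon 4: ATT (Ile) → AGT (Ser) — missense.
Codon 5: AAT (Asn) → AAA (Lys) — missense.
Synonymous: 0 of 5.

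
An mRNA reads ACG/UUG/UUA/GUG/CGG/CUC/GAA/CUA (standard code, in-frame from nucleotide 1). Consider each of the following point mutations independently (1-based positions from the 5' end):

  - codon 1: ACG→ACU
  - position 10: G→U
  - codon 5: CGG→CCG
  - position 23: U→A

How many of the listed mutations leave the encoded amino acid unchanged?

1

Codon 1: ACG (Thr) → ACU (Thr) — synonymous.
Codon 4: GUG (Val) → UUG (Leu) — missense.
Codon 5: CGG (Arg) → CCG (Pro) — missense.
Codon 8: CUA (Leu) → CAA (Gln) — missense.
Synonymous: 1 of 4.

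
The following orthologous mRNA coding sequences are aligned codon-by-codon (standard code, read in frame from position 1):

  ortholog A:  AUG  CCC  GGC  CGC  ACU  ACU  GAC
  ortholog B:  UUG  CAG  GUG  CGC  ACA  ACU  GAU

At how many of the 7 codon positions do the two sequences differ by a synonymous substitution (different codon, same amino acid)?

Codon 1: AUG Met / UUG Leu — nonsynonymous.
Codon 2: CCC Pro / CAG Gln — nonsynonymous.
Codon 3: GGC Gly / GUG Val — nonsynonymous.
Codon 4: CGC Arg / CGC Arg — identical.
Codon 5: ACU Thr / ACA Thr — synonymous.
Codon 6: ACU Thr / ACU Thr — identical.
Codon 7: GAC Asp / GAU Asp — synonymous.
Synonymous differences: 2.

2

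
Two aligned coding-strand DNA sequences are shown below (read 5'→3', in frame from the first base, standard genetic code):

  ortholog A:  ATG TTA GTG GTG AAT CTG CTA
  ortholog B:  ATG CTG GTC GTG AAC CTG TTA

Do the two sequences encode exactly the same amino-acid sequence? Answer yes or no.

Codon 1: ATG Met / ATG Met — identical.
Codon 2: TTA Leu / CTG Leu — synonymous.
Codon 3: GTG Val / GTC Val — synonymous.
Codon 4: GTG Val / GTG Val — identical.
Codon 5: AAT Asn / AAC Asn — synonymous.
Codon 6: CTG Leu / CTG Leu — identical.
Codon 7: CTA Leu / TTA Leu — synonymous.
Nonsynonymous differences: 0 → same protein.

yes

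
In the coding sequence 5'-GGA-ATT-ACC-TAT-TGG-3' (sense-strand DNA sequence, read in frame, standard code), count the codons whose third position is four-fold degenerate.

Codon 1 GGA (Gly): third position 4-fold.
Codon 2 ATT (Ile): third position 3-fold.
Codon 3 ACC (Thr): third position 4-fold.
Codon 4 TAT (Tyr): third position 2-fold.
Codon 5 TGG (Trp): third position 1-fold.
Four-fold degenerate third positions: 2.

2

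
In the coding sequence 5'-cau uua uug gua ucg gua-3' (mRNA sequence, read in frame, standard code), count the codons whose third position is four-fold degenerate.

Codon 1 CAU (His): third position 2-fold.
Codon 2 UUA (Leu): third position 2-fold.
Codon 3 UUG (Leu): third position 2-fold.
Codon 4 GUA (Val): third position 4-fold.
Codon 5 UCG (Ser): third position 4-fold.
Codon 6 GUA (Val): third position 4-fold.
Four-fold degenerate third positions: 3.

3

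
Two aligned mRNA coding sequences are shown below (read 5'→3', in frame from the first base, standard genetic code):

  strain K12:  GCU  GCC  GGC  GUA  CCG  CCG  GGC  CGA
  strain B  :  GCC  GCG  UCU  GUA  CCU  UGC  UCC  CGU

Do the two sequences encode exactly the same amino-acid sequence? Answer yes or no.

no

Codon 1: GCU Ala / GCC Ala — synonymous.
Codon 2: GCC Ala / GCG Ala — synonymous.
Codon 3: GGC Gly / UCU Ser — nonsynonymous.
Codon 4: GUA Val / GUA Val — identical.
Codon 5: CCG Pro / CCU Pro — synonymous.
Codon 6: CCG Pro / UGC Cys — nonsynonymous.
Codon 7: GGC Gly / UCC Ser — nonsynonymous.
Codon 8: CGA Arg / CGU Arg — synonymous.
Nonsynonymous differences: 3 → different protein.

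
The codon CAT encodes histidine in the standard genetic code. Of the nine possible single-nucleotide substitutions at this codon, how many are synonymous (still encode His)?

Position 1: none → 0 synonymous.
Position 2: none → 0 synonymous.
Position 3: CAC → 1 synonymous.
Total: 0 + 0 + 1 = 1.

1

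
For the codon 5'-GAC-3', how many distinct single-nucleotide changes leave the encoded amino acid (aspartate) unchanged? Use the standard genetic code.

Position 1: none → 0 synonymous.
Position 2: none → 0 synonymous.
Position 3: GAU → 1 synonymous.
Total: 0 + 0 + 1 = 1.

1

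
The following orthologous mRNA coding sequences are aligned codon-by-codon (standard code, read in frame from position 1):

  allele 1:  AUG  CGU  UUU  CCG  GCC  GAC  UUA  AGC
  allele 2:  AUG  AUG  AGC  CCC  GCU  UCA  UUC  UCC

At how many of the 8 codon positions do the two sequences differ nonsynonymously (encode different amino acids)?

Codon 1: AUG Met / AUG Met — identical.
Codon 2: CGU Arg / AUG Met — nonsynonymous.
Codon 3: UUU Phe / AGC Ser — nonsynonymous.
Codon 4: CCG Pro / CCC Pro — synonymous.
Codon 5: GCC Ala / GCU Ala — synonymous.
Codon 6: GAC Asp / UCA Ser — nonsynonymous.
Codon 7: UUA Leu / UUC Phe — nonsynonymous.
Codon 8: AGC Ser / UCC Ser — synonymous.
Nonsynonymous differences: 4.

4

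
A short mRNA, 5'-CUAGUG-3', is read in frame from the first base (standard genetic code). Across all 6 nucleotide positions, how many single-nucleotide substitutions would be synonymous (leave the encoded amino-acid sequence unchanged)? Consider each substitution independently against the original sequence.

7

Codon 1 (CUA, Leu): 4 synonymous substitutions.
Codon 2 (GUG, Val): 3 synonymous substitutions.
Total: 4 + 3 = 7.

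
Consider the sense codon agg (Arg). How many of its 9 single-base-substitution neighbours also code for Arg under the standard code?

Position 1: CGG → 1 synonymous.
Position 2: none → 0 synonymous.
Position 3: AGA → 1 synonymous.
Total: 1 + 0 + 1 = 2.

2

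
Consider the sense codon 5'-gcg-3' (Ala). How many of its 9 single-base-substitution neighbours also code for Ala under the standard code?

Position 1: none → 0 synonymous.
Position 2: none → 0 synonymous.
Position 3: GCT, GCC, GCA → 3 synonymous.
Total: 0 + 0 + 3 = 3.

3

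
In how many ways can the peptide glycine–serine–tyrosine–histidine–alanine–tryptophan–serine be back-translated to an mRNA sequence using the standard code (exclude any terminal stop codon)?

2304

Gly: 4 codons.
Ser: 6 codons.
Tyr: 2 codons.
His: 2 codons.
Ala: 4 codons.
Trp: 1 codon.
Ser: 6 codons.
4 × 6 × 2 × 2 × 4 × 1 × 6 = 2304.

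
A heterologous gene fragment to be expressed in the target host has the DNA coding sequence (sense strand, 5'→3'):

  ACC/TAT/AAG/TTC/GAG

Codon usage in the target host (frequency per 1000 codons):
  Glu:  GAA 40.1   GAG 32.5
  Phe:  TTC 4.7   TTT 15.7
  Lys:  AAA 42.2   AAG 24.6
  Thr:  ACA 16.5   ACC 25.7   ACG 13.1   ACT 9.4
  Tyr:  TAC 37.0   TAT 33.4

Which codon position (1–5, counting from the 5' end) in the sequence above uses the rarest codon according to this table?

Codon 1 ACC (Thr): 25.7 per 1000.
Codon 2 TAT (Tyr): 33.4 per 1000.
Codon 3 AAG (Lys): 24.6 per 1000.
Codon 4 TTC (Phe): 4.7 per 1000.
Codon 5 GAG (Glu): 32.5 per 1000.
Lowest frequency is 4.7 at codon 4.

4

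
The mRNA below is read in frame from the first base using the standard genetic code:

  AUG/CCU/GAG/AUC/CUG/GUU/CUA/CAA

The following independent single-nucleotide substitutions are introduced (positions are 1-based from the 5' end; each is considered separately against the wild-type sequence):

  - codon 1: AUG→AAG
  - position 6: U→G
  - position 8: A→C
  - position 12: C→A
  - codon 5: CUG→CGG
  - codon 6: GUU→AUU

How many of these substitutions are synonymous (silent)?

Codon 1: AUG (Met) → AAG (Lys) — missense.
Codon 2: CCU (Pro) → CCG (Pro) — synonymous.
Codon 3: GAG (Glu) → GCG (Ala) — missense.
Codon 4: AUC (Ile) → AUA (Ile) — synonymous.
Codon 5: CUG (Leu) → CGG (Arg) — missense.
Codon 6: GUU (Val) → AUU (Ile) — missense.
Synonymous: 2 of 6.

2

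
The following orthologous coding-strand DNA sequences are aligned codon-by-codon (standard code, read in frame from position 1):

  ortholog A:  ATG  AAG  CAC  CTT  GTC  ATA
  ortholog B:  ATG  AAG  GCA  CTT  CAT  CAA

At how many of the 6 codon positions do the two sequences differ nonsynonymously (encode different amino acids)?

3

Codon 1: ATG Met / ATG Met — identical.
Codon 2: AAG Lys / AAG Lys — identical.
Codon 3: CAC His / GCA Ala — nonsynonymous.
Codon 4: CTT Leu / CTT Leu — identical.
Codon 5: GTC Val / CAT His — nonsynonymous.
Codon 6: ATA Ile / CAA Gln — nonsynonymous.
Nonsynonymous differences: 3.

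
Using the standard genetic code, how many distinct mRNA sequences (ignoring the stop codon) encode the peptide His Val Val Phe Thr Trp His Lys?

His: 2 codons.
Val: 4 codons.
Val: 4 codons.
Phe: 2 codons.
Thr: 4 codons.
Trp: 1 codon.
His: 2 codons.
Lys: 2 codons.
2 × 4 × 4 × 2 × 4 × 1 × 2 × 2 = 1024.

1024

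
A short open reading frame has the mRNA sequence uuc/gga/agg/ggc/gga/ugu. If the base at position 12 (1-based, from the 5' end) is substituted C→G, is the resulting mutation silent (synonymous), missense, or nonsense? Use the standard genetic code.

Position 12 falls in codon 4: GGC → Gly.
After the substitution the codon is GGG → Gly.
Both encode Gly, so the change is synonymous.

silent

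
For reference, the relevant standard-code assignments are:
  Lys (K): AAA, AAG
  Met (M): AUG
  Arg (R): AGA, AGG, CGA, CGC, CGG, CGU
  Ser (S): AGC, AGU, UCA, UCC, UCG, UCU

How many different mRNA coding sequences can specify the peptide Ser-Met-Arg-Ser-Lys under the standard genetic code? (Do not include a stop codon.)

Ser: 6 codons.
Met: 1 codon.
Arg: 6 codons.
Ser: 6 codons.
Lys: 2 codons.
6 × 1 × 6 × 6 × 2 = 432.

432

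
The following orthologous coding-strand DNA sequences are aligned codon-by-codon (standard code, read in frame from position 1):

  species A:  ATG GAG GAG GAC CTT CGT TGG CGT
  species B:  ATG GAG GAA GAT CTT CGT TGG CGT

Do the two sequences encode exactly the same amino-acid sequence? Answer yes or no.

yes

Codon 1: ATG Met / ATG Met — identical.
Codon 2: GAG Glu / GAG Glu — identical.
Codon 3: GAG Glu / GAA Glu — synonymous.
Codon 4: GAC Asp / GAT Asp — synonymous.
Codon 5: CTT Leu / CTT Leu — identical.
Codon 6: CGT Arg / CGT Arg — identical.
Codon 7: TGG Trp / TGG Trp — identical.
Codon 8: CGT Arg / CGT Arg — identical.
Nonsynonymous differences: 0 → same protein.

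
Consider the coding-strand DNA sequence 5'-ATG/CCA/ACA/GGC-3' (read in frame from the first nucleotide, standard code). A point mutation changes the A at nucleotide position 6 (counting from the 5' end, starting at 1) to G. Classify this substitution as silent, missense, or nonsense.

Position 6 falls in codon 2: CCA → Pro.
After the substitution the codon is CCG → Pro.
Both encode Pro, so the change is synonymous.

silent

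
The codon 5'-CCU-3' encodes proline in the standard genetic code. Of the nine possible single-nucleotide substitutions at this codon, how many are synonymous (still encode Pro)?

Position 1: none → 0 synonymous.
Position 2: none → 0 synonymous.
Position 3: CCC, CCA, CCG → 3 synonymous.
Total: 0 + 0 + 3 = 3.

3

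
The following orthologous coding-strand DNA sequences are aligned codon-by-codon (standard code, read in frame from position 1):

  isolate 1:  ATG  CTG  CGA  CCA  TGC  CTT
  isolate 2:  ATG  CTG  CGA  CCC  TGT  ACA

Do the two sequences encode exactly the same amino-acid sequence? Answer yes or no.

Codon 1: ATG Met / ATG Met — identical.
Codon 2: CTG Leu / CTG Leu — identical.
Codon 3: CGA Arg / CGA Arg — identical.
Codon 4: CCA Pro / CCC Pro — synonymous.
Codon 5: TGC Cys / TGT Cys — synonymous.
Codon 6: CTT Leu / ACA Thr — nonsynonymous.
Nonsynonymous differences: 1 → different protein.

no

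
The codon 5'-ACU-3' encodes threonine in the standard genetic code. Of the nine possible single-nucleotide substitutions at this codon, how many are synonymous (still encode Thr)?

3

Position 1: none → 0 synonymous.
Position 2: none → 0 synonymous.
Position 3: ACC, ACA, ACG → 3 synonymous.
Total: 0 + 0 + 3 = 3.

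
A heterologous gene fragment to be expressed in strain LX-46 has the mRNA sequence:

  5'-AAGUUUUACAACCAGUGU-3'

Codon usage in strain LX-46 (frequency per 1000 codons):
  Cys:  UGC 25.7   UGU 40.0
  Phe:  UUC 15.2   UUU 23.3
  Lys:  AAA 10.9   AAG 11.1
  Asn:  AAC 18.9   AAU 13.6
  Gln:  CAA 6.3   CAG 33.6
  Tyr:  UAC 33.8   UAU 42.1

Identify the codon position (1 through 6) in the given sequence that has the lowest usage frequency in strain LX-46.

1

Codon 1 AAG (Lys): 11.1 per 1000.
Codon 2 UUU (Phe): 23.3 per 1000.
Codon 3 UAC (Tyr): 33.8 per 1000.
Codon 4 AAC (Asn): 18.9 per 1000.
Codon 5 CAG (Gln): 33.6 per 1000.
Codon 6 UGU (Cys): 40.0 per 1000.
Lowest frequency is 11.1 at codon 1.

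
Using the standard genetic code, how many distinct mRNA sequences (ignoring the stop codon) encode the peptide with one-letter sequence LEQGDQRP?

Leu: 6 codons.
Glu: 2 codons.
Gln: 2 codons.
Gly: 4 codons.
Asp: 2 codons.
Gln: 2 codons.
Arg: 6 codons.
Pro: 4 codons.
6 × 2 × 2 × 4 × 2 × 2 × 6 × 4 = 9216.

9216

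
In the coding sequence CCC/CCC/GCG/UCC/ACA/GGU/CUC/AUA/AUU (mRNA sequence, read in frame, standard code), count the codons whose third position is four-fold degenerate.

7

Codon 1 CCC (Pro): third position 4-fold.
Codon 2 CCC (Pro): third position 4-fold.
Codon 3 GCG (Ala): third position 4-fold.
Codon 4 UCC (Ser): third position 4-fold.
Codon 5 ACA (Thr): third position 4-fold.
Codon 6 GGU (Gly): third position 4-fold.
Codon 7 CUC (Leu): third position 4-fold.
Codon 8 AUA (Ile): third position 3-fold.
Codon 9 AUU (Ile): third position 3-fold.
Four-fold degenerate third positions: 7.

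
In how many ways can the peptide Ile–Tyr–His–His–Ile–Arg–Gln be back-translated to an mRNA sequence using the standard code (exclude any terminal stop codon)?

864

Ile: 3 codons.
Tyr: 2 codons.
His: 2 codons.
His: 2 codons.
Ile: 3 codons.
Arg: 6 codons.
Gln: 2 codons.
3 × 2 × 2 × 2 × 3 × 6 × 2 = 864.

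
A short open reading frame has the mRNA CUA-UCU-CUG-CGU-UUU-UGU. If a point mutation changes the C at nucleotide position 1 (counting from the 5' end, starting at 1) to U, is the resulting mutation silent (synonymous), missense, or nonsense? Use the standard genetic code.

silent

Position 1 falls in codon 1: CUA → Leu.
After the substitution the codon is UUA → Leu.
Both encode Leu, so the change is synonymous.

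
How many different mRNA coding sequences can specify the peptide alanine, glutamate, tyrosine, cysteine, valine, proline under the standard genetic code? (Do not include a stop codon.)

512

Ala: 4 codons.
Glu: 2 codons.
Tyr: 2 codons.
Cys: 2 codons.
Val: 4 codons.
Pro: 4 codons.
4 × 2 × 2 × 2 × 4 × 4 = 512.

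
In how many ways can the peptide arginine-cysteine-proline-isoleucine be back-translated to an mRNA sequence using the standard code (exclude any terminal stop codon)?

Arg: 6 codons.
Cys: 2 codons.
Pro: 4 codons.
Ile: 3 codons.
6 × 2 × 4 × 3 = 144.

144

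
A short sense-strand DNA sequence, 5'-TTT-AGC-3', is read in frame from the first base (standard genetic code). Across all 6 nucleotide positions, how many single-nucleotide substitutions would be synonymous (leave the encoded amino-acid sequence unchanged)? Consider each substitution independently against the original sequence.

2

Codon 1 (TTT, Phe): 1 synonymous substitution.
Codon 2 (AGC, Ser): 1 synonymous substitution.
Total: 1 + 1 = 2.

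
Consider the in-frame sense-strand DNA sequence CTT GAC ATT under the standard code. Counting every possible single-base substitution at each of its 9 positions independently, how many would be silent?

6

Codon 1 (CTT, Leu): 3 synonymous substitutions.
Codon 2 (GAC, Asp): 1 synonymous substitution.
Codon 3 (ATT, Ile): 2 synonymous substitutions.
Total: 3 + 1 + 2 = 6.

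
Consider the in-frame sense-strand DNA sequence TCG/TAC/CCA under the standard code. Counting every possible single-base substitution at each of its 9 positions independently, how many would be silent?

Codon 1 (TCG, Ser): 3 synonymous substitutions.
Codon 2 (TAC, Tyr): 1 synonymous substitution.
Codon 3 (CCA, Pro): 3 synonymous substitutions.
Total: 3 + 1 + 3 = 7.

7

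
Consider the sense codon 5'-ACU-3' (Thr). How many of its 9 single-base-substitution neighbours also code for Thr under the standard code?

3

Position 1: none → 0 synonymous.
Position 2: none → 0 synonymous.
Position 3: ACC, ACA, ACG → 3 synonymous.
Total: 0 + 0 + 3 = 3.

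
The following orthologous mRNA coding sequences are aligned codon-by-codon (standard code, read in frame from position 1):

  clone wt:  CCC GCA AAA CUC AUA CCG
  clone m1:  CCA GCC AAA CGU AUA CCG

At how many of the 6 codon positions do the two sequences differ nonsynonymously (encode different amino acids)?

1

Codon 1: CCC Pro / CCA Pro — synonymous.
Codon 2: GCA Ala / GCC Ala — synonymous.
Codon 3: AAA Lys / AAA Lys — identical.
Codon 4: CUC Leu / CGU Arg — nonsynonymous.
Codon 5: AUA Ile / AUA Ile — identical.
Codon 6: CCG Pro / CCG Pro — identical.
Nonsynonymous differences: 1.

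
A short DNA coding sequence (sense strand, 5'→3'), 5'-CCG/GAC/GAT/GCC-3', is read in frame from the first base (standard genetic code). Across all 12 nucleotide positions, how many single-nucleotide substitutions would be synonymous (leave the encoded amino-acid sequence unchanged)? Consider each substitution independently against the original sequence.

Codon 1 (CCG, Pro): 3 synonymous substitutions.
Codon 2 (GAC, Asp): 1 synonymous substitution.
Codon 3 (GAT, Asp): 1 synonymous substitution.
Codon 4 (GCC, Ala): 3 synonymous substitutions.
Total: 3 + 1 + 1 + 3 = 8.

8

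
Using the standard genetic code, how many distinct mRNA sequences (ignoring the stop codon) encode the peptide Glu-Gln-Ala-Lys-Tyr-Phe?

128

Glu: 2 codons.
Gln: 2 codons.
Ala: 4 codons.
Lys: 2 codons.
Tyr: 2 codons.
Phe: 2 codons.
2 × 2 × 4 × 2 × 2 × 2 = 128.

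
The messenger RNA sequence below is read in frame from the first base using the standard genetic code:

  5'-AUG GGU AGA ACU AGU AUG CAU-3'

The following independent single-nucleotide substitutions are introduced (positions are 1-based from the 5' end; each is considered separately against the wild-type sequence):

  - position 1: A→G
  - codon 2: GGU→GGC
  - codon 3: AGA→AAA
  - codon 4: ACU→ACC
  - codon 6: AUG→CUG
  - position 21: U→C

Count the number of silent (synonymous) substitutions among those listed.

3

Codon 1: AUG (Met) → GUG (Val) — missense.
Codon 2: GGU (Gly) → GGC (Gly) — synonymous.
Codon 3: AGA (Arg) → AAA (Lys) — missense.
Codon 4: ACU (Thr) → ACC (Thr) — synonymous.
Codon 6: AUG (Met) → CUG (Leu) — missense.
Codon 7: CAU (His) → CAC (His) — synonymous.
Synonymous: 3 of 6.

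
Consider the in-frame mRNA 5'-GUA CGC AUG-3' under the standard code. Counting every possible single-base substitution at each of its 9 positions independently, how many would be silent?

6

Codon 1 (GUA, Val): 3 synonymous substitutions.
Codon 2 (CGC, Arg): 3 synonymous substitutions.
Codon 3 (AUG, Met): 0 synonymous substitutions.
Total: 3 + 3 + 0 = 6.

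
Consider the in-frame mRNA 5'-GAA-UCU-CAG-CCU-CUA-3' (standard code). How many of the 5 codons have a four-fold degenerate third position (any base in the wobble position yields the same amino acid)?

3

Codon 1 GAA (Glu): third position 2-fold.
Codon 2 UCU (Ser): third position 4-fold.
Codon 3 CAG (Gln): third position 2-fold.
Codon 4 CCU (Pro): third position 4-fold.
Codon 5 CUA (Leu): third position 4-fold.
Four-fold degenerate third positions: 3.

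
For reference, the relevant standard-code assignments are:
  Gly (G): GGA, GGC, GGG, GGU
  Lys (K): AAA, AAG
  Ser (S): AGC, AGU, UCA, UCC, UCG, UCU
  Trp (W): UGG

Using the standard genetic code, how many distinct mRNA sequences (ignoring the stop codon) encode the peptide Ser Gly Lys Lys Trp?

96

Ser: 6 codons.
Gly: 4 codons.
Lys: 2 codons.
Lys: 2 codons.
Trp: 1 codon.
6 × 4 × 2 × 2 × 1 = 96.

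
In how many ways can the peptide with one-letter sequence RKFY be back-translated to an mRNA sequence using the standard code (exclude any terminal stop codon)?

48

Arg: 6 codons.
Lys: 2 codons.
Phe: 2 codons.
Tyr: 2 codons.
6 × 2 × 2 × 2 = 48.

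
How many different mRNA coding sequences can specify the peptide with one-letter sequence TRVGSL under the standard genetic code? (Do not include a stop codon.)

Thr: 4 codons.
Arg: 6 codons.
Val: 4 codons.
Gly: 4 codons.
Ser: 6 codons.
Leu: 6 codons.
4 × 6 × 4 × 4 × 6 × 6 = 13824.

13824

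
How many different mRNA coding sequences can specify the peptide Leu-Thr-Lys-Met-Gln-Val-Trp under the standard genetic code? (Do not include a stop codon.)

Leu: 6 codons.
Thr: 4 codons.
Lys: 2 codons.
Met: 1 codon.
Gln: 2 codons.
Val: 4 codons.
Trp: 1 codon.
6 × 4 × 2 × 1 × 2 × 4 × 1 = 384.

384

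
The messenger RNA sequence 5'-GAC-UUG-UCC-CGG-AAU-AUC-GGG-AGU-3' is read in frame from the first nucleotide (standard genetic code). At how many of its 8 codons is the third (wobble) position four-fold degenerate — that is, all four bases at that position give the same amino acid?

3

Codon 1 GAC (Asp): third position 2-fold.
Codon 2 UUG (Leu): third position 2-fold.
Codon 3 UCC (Ser): third position 4-fold.
Codon 4 CGG (Arg): third position 4-fold.
Codon 5 AAU (Asn): third position 2-fold.
Codon 6 AUC (Ile): third position 3-fold.
Codon 7 GGG (Gly): third position 4-fold.
Codon 8 AGU (Ser): third position 2-fold.
Four-fold degenerate third positions: 3.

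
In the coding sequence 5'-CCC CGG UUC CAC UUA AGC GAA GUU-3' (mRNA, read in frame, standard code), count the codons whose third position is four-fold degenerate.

3

Codon 1 CCC (Pro): third position 4-fold.
Codon 2 CGG (Arg): third position 4-fold.
Codon 3 UUC (Phe): third position 2-fold.
Codon 4 CAC (His): third position 2-fold.
Codon 5 UUA (Leu): third position 2-fold.
Codon 6 AGC (Ser): third position 2-fold.
Codon 7 GAA (Glu): third position 2-fold.
Codon 8 GUU (Val): third position 4-fold.
Four-fold degenerate third positions: 3.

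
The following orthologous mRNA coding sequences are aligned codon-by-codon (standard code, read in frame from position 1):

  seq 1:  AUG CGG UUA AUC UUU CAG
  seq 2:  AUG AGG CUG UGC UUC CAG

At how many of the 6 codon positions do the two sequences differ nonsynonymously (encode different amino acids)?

Codon 1: AUG Met / AUG Met — identical.
Codon 2: CGG Arg / AGG Arg — synonymous.
Codon 3: UUA Leu / CUG Leu — synonymous.
Codon 4: AUC Ile / UGC Cys — nonsynonymous.
Codon 5: UUU Phe / UUC Phe — synonymous.
Codon 6: CAG Gln / CAG Gln — identical.
Nonsynonymous differences: 1.

1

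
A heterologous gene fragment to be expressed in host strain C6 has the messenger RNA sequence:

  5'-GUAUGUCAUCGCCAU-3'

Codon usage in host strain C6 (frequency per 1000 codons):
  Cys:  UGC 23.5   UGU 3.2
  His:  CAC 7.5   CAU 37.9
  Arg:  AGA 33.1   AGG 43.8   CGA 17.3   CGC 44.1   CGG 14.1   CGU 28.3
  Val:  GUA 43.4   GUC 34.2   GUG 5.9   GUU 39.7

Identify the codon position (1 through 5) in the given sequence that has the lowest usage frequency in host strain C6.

Codon 1 GUA (Val): 43.4 per 1000.
Codon 2 UGU (Cys): 3.2 per 1000.
Codon 3 CAU (His): 37.9 per 1000.
Codon 4 CGC (Arg): 44.1 per 1000.
Codon 5 CAU (His): 37.9 per 1000.
Lowest frequency is 3.2 at codon 2.

2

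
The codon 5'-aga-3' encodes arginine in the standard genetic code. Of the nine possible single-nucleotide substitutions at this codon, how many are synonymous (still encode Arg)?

2

Position 1: CGA → 1 synonymous.
Position 2: none → 0 synonymous.
Position 3: AGG → 1 synonymous.
Total: 1 + 0 + 1 = 2.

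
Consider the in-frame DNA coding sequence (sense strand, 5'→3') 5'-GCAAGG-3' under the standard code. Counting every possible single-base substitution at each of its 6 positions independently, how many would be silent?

5

Codon 1 (GCA, Ala): 3 synonymous substitutions.
Codon 2 (AGG, Arg): 2 synonymous substitutions.
Total: 3 + 2 = 5.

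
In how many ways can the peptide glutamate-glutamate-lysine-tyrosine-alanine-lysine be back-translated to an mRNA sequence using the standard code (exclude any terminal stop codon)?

128

Glu: 2 codons.
Glu: 2 codons.
Lys: 2 codons.
Tyr: 2 codons.
Ala: 4 codons.
Lys: 2 codons.
2 × 2 × 2 × 2 × 4 × 2 = 128.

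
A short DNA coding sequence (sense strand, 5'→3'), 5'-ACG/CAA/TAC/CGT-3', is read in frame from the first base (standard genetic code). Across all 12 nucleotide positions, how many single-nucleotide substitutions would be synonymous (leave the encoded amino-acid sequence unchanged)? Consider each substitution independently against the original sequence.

Codon 1 (ACG, Thr): 3 synonymous substitutions.
Codon 2 (CAA, Gln): 1 synonymous substitution.
Codon 3 (TAC, Tyr): 1 synonymous substitution.
Codon 4 (CGT, Arg): 3 synonymous substitutions.
Total: 3 + 1 + 1 + 3 = 8.

8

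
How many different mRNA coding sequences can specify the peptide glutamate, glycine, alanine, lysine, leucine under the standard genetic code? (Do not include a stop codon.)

Glu: 2 codons.
Gly: 4 codons.
Ala: 4 codons.
Lys: 2 codons.
Leu: 6 codons.
2 × 4 × 4 × 2 × 6 = 384.

384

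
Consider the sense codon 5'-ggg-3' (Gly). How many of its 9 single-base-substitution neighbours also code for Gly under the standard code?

Position 1: none → 0 synonymous.
Position 2: none → 0 synonymous.
Position 3: GGU, GGC, GGA → 3 synonymous.
Total: 0 + 0 + 3 = 3.

3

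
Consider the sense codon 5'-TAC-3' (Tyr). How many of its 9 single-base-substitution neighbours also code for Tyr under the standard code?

Position 1: none → 0 synonymous.
Position 2: none → 0 synonymous.
Position 3: TAT → 1 synonymous.
Total: 0 + 0 + 1 = 1.

1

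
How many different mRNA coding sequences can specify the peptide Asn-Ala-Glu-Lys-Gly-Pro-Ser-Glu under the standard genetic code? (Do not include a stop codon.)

6144

Asn: 2 codons.
Ala: 4 codons.
Glu: 2 codons.
Lys: 2 codons.
Gly: 4 codons.
Pro: 4 codons.
Ser: 6 codons.
Glu: 2 codons.
2 × 4 × 2 × 2 × 4 × 4 × 6 × 2 = 6144.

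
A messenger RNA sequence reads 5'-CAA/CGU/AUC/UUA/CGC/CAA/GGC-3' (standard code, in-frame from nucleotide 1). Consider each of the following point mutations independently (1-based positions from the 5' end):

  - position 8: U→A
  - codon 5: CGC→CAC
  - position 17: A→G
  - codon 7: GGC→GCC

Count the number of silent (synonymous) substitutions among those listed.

Codon 3: AUC (Ile) → AAC (Asn) — missense.
Codon 5: CGC (Arg) → CAC (His) — missense.
Codon 6: CAA (Gln) → CGA (Arg) — missense.
Codon 7: GGC (Gly) → GCC (Ala) — missense.
Synonymous: 0 of 4.

0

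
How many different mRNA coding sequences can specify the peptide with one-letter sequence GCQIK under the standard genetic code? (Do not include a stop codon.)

Gly: 4 codons.
Cys: 2 codons.
Gln: 2 codons.
Ile: 3 codons.
Lys: 2 codons.
4 × 2 × 2 × 3 × 2 = 96.

96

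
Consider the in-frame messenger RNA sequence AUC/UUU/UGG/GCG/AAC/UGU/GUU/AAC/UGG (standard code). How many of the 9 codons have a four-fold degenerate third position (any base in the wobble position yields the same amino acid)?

Codon 1 AUC (Ile): third position 3-fold.
Codon 2 UUU (Phe): third position 2-fold.
Codon 3 UGG (Trp): third position 1-fold.
Codon 4 GCG (Ala): third position 4-fold.
Codon 5 AAC (Asn): third position 2-fold.
Codon 6 UGU (Cys): third position 2-fold.
Codon 7 GUU (Val): third position 4-fold.
Codon 8 AAC (Asn): third position 2-fold.
Codon 9 UGG (Trp): third position 1-fold.
Four-fold degenerate third positions: 2.

2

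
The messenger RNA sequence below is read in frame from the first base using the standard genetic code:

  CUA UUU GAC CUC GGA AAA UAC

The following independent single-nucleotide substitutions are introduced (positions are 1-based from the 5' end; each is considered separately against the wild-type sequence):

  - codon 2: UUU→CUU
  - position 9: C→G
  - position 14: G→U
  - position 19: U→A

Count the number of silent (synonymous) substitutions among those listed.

0

Codon 2: UUU (Phe) → CUU (Leu) — missense.
Codon 3: GAC (Asp) → GAG (Glu) — missense.
Codon 5: GGA (Gly) → GUA (Val) — missense.
Codon 7: UAC (Tyr) → AAC (Asn) — missense.
Synonymous: 0 of 4.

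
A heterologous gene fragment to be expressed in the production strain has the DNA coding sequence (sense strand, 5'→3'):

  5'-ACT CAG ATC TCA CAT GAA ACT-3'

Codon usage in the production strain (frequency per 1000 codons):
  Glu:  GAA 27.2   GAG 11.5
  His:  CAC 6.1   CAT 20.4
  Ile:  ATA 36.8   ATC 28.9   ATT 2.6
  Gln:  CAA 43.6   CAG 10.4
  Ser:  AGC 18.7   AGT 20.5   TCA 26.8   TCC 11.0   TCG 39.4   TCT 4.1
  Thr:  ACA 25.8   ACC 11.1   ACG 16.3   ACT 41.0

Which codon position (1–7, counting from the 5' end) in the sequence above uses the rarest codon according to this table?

2

Codon 1 ACT (Thr): 41.0 per 1000.
Codon 2 CAG (Gln): 10.4 per 1000.
Codon 3 ATC (Ile): 28.9 per 1000.
Codon 4 TCA (Ser): 26.8 per 1000.
Codon 5 CAT (His): 20.4 per 1000.
Codon 6 GAA (Glu): 27.2 per 1000.
Codon 7 ACT (Thr): 41.0 per 1000.
Lowest frequency is 10.4 at codon 2.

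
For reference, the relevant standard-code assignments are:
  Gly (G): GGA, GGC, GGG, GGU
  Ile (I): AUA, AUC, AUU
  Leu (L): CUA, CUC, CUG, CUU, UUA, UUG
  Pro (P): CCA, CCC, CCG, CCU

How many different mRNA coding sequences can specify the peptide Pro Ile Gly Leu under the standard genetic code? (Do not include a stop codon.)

288

Pro: 4 codons.
Ile: 3 codons.
Gly: 4 codons.
Leu: 6 codons.
4 × 3 × 4 × 6 = 288.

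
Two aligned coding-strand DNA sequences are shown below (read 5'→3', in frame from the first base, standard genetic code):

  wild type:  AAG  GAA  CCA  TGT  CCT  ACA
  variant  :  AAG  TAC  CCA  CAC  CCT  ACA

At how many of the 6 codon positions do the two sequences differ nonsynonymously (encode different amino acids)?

2

Codon 1: AAG Lys / AAG Lys — identical.
Codon 2: GAA Glu / TAC Tyr — nonsynonymous.
Codon 3: CCA Pro / CCA Pro — identical.
Codon 4: TGT Cys / CAC His — nonsynonymous.
Codon 5: CCT Pro / CCT Pro — identical.
Codon 6: ACA Thr / ACA Thr — identical.
Nonsynonymous differences: 2.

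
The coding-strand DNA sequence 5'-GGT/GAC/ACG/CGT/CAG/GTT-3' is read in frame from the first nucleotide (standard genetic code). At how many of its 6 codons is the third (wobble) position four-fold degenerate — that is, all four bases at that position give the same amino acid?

Codon 1 GGT (Gly): third position 4-fold.
Codon 2 GAC (Asp): third position 2-fold.
Codon 3 ACG (Thr): third position 4-fold.
Codon 4 CGT (Arg): third position 4-fold.
Codon 5 CAG (Gln): third position 2-fold.
Codon 6 GTT (Val): third position 4-fold.
Four-fold degenerate third positions: 4.

4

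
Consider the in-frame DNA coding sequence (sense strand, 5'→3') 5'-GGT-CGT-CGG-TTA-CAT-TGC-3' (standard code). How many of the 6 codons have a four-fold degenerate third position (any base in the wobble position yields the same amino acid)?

Codon 1 GGT (Gly): third position 4-fold.
Codon 2 CGT (Arg): third position 4-fold.
Codon 3 CGG (Arg): third position 4-fold.
Codon 4 TTA (Leu): third position 2-fold.
Codon 5 CAT (His): third position 2-fold.
Codon 6 TGC (Cys): third position 2-fold.
Four-fold degenerate third positions: 3.

3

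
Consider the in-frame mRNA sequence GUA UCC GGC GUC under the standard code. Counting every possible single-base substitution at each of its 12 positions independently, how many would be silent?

12

Codon 1 (GUA, Val): 3 synonymous substitutions.
Codon 2 (UCC, Ser): 3 synonymous substitutions.
Codon 3 (GGC, Gly): 3 synonymous substitutions.
Codon 4 (GUC, Val): 3 synonymous substitutions.
Total: 3 + 3 + 3 + 3 = 12.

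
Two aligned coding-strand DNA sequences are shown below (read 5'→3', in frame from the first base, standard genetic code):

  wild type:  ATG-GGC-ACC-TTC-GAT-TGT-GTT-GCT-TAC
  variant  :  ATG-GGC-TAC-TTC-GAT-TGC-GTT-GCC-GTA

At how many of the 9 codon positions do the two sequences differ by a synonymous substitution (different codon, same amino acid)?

Codon 1: ATG Met / ATG Met — identical.
Codon 2: GGC Gly / GGC Gly — identical.
Codon 3: ACC Thr / TAC Tyr — nonsynonymous.
Codon 4: TTC Phe / TTC Phe — identical.
Codon 5: GAT Asp / GAT Asp — identical.
Codon 6: TGT Cys / TGC Cys — synonymous.
Codon 7: GTT Val / GTT Val — identical.
Codon 8: GCT Ala / GCC Ala — synonymous.
Codon 9: TAC Tyr / GTA Val — nonsynonymous.
Synonymous differences: 2.

2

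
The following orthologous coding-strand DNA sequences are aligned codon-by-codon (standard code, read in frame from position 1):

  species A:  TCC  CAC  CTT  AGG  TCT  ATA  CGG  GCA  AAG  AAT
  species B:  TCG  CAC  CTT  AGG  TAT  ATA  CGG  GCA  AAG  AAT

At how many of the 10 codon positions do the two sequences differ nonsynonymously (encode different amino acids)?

1

Codon 1: TCC Ser / TCG Ser — synonymous.
Codon 2: CAC His / CAC His — identical.
Codon 3: CTT Leu / CTT Leu — identical.
Codon 4: AGG Arg / AGG Arg — identical.
Codon 5: TCT Ser / TAT Tyr — nonsynonymous.
Codon 6: ATA Ile / ATA Ile — identical.
Codon 7: CGG Arg / CGG Arg — identical.
Codon 8: GCA Ala / GCA Ala — identical.
Codon 9: AAG Lys / AAG Lys — identical.
Codon 10: AAT Asn / AAT Asn — identical.
Nonsynonymous differences: 1.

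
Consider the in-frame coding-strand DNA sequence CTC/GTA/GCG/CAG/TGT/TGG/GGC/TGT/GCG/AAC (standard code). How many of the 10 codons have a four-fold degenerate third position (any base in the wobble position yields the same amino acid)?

5

Codon 1 CTC (Leu): third position 4-fold.
Codon 2 GTA (Val): third position 4-fold.
Codon 3 GCG (Ala): third position 4-fold.
Codon 4 CAG (Gln): third position 2-fold.
Codon 5 TGT (Cys): third position 2-fold.
Codon 6 TGG (Trp): third position 1-fold.
Codon 7 GGC (Gly): third position 4-fold.
Codon 8 TGT (Cys): third position 2-fold.
Codon 9 GCG (Ala): third position 4-fold.
Codon 10 AAC (Asn): third position 2-fold.
Four-fold degenerate third positions: 5.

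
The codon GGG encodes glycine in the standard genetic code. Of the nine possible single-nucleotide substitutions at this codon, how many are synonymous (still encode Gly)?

Position 1: none → 0 synonymous.
Position 2: none → 0 synonymous.
Position 3: GGU, GGC, GGA → 3 synonymous.
Total: 0 + 0 + 3 = 3.

3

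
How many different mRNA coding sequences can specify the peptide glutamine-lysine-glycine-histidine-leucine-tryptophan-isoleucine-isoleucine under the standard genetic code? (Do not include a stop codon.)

Gln: 2 codons.
Lys: 2 codons.
Gly: 4 codons.
His: 2 codons.
Leu: 6 codons.
Trp: 1 codon.
Ile: 3 codons.
Ile: 3 codons.
2 × 2 × 4 × 2 × 6 × 1 × 3 × 3 = 1728.

1728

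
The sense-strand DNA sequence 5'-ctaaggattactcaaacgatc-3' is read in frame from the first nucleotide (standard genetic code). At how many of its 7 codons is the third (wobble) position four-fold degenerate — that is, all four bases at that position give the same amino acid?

3

Codon 1 CTA (Leu): third position 4-fold.
Codon 2 AGG (Arg): third position 2-fold.
Codon 3 ATT (Ile): third position 3-fold.
Codon 4 ACT (Thr): third position 4-fold.
Codon 5 CAA (Gln): third position 2-fold.
Codon 6 ACG (Thr): third position 4-fold.
Codon 7 ATC (Ile): third position 3-fold.
Four-fold degenerate third positions: 3.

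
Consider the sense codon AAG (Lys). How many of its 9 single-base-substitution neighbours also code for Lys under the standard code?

1

Position 1: none → 0 synonymous.
Position 2: none → 0 synonymous.
Position 3: AAA → 1 synonymous.
Total: 0 + 0 + 1 = 1.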